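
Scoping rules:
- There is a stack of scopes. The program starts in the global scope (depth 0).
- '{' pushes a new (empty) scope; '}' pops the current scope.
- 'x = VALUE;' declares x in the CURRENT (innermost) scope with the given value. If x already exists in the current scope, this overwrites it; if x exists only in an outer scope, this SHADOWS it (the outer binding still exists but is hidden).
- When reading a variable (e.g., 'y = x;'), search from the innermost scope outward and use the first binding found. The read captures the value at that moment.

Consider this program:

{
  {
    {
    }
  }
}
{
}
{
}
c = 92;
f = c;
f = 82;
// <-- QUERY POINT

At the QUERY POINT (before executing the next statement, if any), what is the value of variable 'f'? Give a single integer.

Step 1: enter scope (depth=1)
Step 2: enter scope (depth=2)
Step 3: enter scope (depth=3)
Step 4: exit scope (depth=2)
Step 5: exit scope (depth=1)
Step 6: exit scope (depth=0)
Step 7: enter scope (depth=1)
Step 8: exit scope (depth=0)
Step 9: enter scope (depth=1)
Step 10: exit scope (depth=0)
Step 11: declare c=92 at depth 0
Step 12: declare f=(read c)=92 at depth 0
Step 13: declare f=82 at depth 0
Visible at query point: c=92 f=82

Answer: 82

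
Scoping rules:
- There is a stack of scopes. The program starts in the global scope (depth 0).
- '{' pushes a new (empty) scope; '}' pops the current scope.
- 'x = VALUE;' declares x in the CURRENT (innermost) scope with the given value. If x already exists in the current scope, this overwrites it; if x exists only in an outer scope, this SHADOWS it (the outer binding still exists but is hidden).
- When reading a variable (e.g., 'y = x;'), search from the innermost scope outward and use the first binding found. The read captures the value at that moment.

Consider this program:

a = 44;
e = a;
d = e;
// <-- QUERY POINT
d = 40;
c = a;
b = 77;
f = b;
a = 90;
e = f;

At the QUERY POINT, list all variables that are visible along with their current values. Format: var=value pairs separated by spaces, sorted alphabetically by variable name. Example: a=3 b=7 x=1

Answer: a=44 d=44 e=44

Derivation:
Step 1: declare a=44 at depth 0
Step 2: declare e=(read a)=44 at depth 0
Step 3: declare d=(read e)=44 at depth 0
Visible at query point: a=44 d=44 e=44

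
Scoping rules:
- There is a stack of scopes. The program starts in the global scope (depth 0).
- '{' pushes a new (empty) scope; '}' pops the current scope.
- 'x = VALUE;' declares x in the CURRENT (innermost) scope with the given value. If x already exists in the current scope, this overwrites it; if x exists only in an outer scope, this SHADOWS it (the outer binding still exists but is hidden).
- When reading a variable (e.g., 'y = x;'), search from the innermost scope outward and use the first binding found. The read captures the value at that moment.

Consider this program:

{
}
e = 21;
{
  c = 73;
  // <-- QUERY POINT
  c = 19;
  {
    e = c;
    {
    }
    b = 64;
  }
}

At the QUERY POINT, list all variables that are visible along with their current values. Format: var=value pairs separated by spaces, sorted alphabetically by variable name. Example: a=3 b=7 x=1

Step 1: enter scope (depth=1)
Step 2: exit scope (depth=0)
Step 3: declare e=21 at depth 0
Step 4: enter scope (depth=1)
Step 5: declare c=73 at depth 1
Visible at query point: c=73 e=21

Answer: c=73 e=21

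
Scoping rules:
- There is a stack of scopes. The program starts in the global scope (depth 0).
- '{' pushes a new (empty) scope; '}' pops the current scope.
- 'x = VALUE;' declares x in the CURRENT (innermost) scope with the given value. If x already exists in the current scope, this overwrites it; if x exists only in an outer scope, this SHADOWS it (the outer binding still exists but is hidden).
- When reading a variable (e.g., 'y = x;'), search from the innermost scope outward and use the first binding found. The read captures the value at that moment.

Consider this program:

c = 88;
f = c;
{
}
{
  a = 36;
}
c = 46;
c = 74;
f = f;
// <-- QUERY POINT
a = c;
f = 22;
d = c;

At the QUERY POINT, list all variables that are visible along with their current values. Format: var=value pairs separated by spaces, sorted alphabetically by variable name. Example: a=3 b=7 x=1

Step 1: declare c=88 at depth 0
Step 2: declare f=(read c)=88 at depth 0
Step 3: enter scope (depth=1)
Step 4: exit scope (depth=0)
Step 5: enter scope (depth=1)
Step 6: declare a=36 at depth 1
Step 7: exit scope (depth=0)
Step 8: declare c=46 at depth 0
Step 9: declare c=74 at depth 0
Step 10: declare f=(read f)=88 at depth 0
Visible at query point: c=74 f=88

Answer: c=74 f=88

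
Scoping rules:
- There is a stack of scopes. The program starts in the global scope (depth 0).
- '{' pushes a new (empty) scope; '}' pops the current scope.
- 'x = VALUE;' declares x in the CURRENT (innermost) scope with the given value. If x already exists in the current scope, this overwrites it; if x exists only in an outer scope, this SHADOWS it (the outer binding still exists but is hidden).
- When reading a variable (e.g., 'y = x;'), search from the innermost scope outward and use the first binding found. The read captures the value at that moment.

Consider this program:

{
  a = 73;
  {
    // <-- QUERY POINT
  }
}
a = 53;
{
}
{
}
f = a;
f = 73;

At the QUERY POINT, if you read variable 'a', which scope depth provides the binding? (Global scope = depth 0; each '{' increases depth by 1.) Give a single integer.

Answer: 1

Derivation:
Step 1: enter scope (depth=1)
Step 2: declare a=73 at depth 1
Step 3: enter scope (depth=2)
Visible at query point: a=73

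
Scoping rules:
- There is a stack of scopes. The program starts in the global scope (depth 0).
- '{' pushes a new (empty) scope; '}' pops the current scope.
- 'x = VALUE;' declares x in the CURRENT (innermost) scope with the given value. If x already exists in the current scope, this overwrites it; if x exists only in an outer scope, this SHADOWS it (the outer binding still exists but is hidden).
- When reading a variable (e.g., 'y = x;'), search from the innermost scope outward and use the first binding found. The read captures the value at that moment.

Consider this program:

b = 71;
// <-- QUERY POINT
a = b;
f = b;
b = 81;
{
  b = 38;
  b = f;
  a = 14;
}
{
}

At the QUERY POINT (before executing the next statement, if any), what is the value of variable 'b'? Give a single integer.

Answer: 71

Derivation:
Step 1: declare b=71 at depth 0
Visible at query point: b=71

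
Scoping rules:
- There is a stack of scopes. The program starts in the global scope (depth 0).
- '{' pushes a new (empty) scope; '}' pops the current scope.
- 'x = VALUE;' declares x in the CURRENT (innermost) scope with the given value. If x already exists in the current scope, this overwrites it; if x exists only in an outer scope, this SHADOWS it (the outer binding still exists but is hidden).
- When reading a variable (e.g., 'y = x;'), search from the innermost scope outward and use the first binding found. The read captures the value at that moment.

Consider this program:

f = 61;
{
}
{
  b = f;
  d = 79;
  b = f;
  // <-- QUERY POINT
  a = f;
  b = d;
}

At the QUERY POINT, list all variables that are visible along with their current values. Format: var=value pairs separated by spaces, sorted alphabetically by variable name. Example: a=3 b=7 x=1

Answer: b=61 d=79 f=61

Derivation:
Step 1: declare f=61 at depth 0
Step 2: enter scope (depth=1)
Step 3: exit scope (depth=0)
Step 4: enter scope (depth=1)
Step 5: declare b=(read f)=61 at depth 1
Step 6: declare d=79 at depth 1
Step 7: declare b=(read f)=61 at depth 1
Visible at query point: b=61 d=79 f=61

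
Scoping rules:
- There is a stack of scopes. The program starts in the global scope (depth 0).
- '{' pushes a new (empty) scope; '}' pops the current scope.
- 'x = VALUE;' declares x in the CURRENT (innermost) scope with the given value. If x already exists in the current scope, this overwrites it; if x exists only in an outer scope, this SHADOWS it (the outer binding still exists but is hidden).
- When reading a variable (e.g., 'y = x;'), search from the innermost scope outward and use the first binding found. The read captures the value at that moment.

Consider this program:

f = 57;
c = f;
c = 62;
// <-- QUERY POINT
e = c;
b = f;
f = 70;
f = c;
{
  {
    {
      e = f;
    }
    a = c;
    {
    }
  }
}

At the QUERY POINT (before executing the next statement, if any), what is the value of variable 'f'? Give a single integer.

Answer: 57

Derivation:
Step 1: declare f=57 at depth 0
Step 2: declare c=(read f)=57 at depth 0
Step 3: declare c=62 at depth 0
Visible at query point: c=62 f=57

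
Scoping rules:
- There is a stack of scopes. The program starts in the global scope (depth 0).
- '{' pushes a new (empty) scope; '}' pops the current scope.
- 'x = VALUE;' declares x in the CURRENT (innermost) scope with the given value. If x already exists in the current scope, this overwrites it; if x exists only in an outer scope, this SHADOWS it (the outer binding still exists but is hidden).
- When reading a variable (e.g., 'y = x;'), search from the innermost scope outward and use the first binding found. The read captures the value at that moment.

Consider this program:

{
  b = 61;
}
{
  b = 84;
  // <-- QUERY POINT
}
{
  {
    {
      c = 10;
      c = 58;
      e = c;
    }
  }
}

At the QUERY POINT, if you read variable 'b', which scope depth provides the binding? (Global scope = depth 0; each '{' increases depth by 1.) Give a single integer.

Answer: 1

Derivation:
Step 1: enter scope (depth=1)
Step 2: declare b=61 at depth 1
Step 3: exit scope (depth=0)
Step 4: enter scope (depth=1)
Step 5: declare b=84 at depth 1
Visible at query point: b=84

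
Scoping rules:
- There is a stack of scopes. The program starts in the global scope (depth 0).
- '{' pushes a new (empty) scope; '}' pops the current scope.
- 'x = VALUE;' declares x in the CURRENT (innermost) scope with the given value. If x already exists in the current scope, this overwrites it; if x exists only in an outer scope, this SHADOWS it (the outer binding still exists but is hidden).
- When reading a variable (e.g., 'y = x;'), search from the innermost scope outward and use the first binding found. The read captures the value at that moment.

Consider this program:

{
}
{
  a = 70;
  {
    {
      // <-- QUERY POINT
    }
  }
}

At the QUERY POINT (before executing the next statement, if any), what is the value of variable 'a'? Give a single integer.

Answer: 70

Derivation:
Step 1: enter scope (depth=1)
Step 2: exit scope (depth=0)
Step 3: enter scope (depth=1)
Step 4: declare a=70 at depth 1
Step 5: enter scope (depth=2)
Step 6: enter scope (depth=3)
Visible at query point: a=70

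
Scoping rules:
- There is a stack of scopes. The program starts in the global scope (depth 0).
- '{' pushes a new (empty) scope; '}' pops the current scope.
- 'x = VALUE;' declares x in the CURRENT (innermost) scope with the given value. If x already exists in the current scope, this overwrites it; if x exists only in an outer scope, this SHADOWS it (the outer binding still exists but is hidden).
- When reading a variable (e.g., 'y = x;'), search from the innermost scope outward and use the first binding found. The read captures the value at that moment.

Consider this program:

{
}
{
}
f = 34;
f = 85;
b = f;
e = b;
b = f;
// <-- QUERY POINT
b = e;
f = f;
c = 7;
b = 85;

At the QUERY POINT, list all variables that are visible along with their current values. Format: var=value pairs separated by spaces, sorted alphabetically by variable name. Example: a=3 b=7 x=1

Step 1: enter scope (depth=1)
Step 2: exit scope (depth=0)
Step 3: enter scope (depth=1)
Step 4: exit scope (depth=0)
Step 5: declare f=34 at depth 0
Step 6: declare f=85 at depth 0
Step 7: declare b=(read f)=85 at depth 0
Step 8: declare e=(read b)=85 at depth 0
Step 9: declare b=(read f)=85 at depth 0
Visible at query point: b=85 e=85 f=85

Answer: b=85 e=85 f=85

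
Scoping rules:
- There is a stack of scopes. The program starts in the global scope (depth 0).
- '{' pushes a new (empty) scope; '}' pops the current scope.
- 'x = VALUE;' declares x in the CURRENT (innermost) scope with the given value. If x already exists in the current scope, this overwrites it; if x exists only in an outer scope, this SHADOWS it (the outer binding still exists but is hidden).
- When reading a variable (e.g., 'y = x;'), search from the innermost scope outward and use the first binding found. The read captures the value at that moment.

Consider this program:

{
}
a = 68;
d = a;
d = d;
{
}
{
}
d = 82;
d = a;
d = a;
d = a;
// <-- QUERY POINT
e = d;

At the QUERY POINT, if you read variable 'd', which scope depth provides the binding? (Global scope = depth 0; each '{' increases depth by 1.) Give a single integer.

Step 1: enter scope (depth=1)
Step 2: exit scope (depth=0)
Step 3: declare a=68 at depth 0
Step 4: declare d=(read a)=68 at depth 0
Step 5: declare d=(read d)=68 at depth 0
Step 6: enter scope (depth=1)
Step 7: exit scope (depth=0)
Step 8: enter scope (depth=1)
Step 9: exit scope (depth=0)
Step 10: declare d=82 at depth 0
Step 11: declare d=(read a)=68 at depth 0
Step 12: declare d=(read a)=68 at depth 0
Step 13: declare d=(read a)=68 at depth 0
Visible at query point: a=68 d=68

Answer: 0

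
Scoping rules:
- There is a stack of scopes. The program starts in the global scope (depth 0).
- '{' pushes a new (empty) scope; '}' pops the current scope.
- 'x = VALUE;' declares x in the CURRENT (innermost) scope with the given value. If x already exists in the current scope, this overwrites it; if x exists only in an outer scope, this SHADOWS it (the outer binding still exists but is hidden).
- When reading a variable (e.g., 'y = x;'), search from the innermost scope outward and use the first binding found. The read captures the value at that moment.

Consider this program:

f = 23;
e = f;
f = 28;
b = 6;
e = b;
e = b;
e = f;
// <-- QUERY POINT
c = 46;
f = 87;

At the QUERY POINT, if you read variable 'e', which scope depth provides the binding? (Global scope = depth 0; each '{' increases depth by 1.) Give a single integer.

Answer: 0

Derivation:
Step 1: declare f=23 at depth 0
Step 2: declare e=(read f)=23 at depth 0
Step 3: declare f=28 at depth 0
Step 4: declare b=6 at depth 0
Step 5: declare e=(read b)=6 at depth 0
Step 6: declare e=(read b)=6 at depth 0
Step 7: declare e=(read f)=28 at depth 0
Visible at query point: b=6 e=28 f=28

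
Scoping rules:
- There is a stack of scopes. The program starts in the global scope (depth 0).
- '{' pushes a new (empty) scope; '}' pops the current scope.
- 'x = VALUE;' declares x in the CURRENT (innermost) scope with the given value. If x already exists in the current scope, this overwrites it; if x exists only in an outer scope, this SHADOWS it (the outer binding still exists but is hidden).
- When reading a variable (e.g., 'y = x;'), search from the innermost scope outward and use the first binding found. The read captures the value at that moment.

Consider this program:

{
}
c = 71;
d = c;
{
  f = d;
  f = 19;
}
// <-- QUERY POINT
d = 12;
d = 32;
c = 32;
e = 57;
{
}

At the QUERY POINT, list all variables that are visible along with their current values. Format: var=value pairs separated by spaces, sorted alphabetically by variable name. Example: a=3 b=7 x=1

Step 1: enter scope (depth=1)
Step 2: exit scope (depth=0)
Step 3: declare c=71 at depth 0
Step 4: declare d=(read c)=71 at depth 0
Step 5: enter scope (depth=1)
Step 6: declare f=(read d)=71 at depth 1
Step 7: declare f=19 at depth 1
Step 8: exit scope (depth=0)
Visible at query point: c=71 d=71

Answer: c=71 d=71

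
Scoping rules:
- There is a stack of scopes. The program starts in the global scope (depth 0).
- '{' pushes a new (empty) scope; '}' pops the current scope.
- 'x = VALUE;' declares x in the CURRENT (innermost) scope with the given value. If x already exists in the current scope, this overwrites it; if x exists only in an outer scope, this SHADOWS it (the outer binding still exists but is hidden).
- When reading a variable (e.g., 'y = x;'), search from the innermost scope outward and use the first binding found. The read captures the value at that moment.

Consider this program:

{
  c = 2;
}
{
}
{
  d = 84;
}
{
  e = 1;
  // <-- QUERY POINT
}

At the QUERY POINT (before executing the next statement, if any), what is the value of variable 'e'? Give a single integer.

Step 1: enter scope (depth=1)
Step 2: declare c=2 at depth 1
Step 3: exit scope (depth=0)
Step 4: enter scope (depth=1)
Step 5: exit scope (depth=0)
Step 6: enter scope (depth=1)
Step 7: declare d=84 at depth 1
Step 8: exit scope (depth=0)
Step 9: enter scope (depth=1)
Step 10: declare e=1 at depth 1
Visible at query point: e=1

Answer: 1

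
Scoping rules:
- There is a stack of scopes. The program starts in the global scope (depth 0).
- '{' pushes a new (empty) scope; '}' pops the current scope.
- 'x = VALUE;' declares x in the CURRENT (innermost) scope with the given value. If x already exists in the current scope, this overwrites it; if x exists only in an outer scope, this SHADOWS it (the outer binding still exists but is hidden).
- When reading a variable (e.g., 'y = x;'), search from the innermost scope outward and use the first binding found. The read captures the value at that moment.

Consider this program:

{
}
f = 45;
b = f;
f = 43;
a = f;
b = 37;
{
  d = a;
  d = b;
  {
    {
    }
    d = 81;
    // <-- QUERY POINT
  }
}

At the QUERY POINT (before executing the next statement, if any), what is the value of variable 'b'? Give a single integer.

Answer: 37

Derivation:
Step 1: enter scope (depth=1)
Step 2: exit scope (depth=0)
Step 3: declare f=45 at depth 0
Step 4: declare b=(read f)=45 at depth 0
Step 5: declare f=43 at depth 0
Step 6: declare a=(read f)=43 at depth 0
Step 7: declare b=37 at depth 0
Step 8: enter scope (depth=1)
Step 9: declare d=(read a)=43 at depth 1
Step 10: declare d=(read b)=37 at depth 1
Step 11: enter scope (depth=2)
Step 12: enter scope (depth=3)
Step 13: exit scope (depth=2)
Step 14: declare d=81 at depth 2
Visible at query point: a=43 b=37 d=81 f=43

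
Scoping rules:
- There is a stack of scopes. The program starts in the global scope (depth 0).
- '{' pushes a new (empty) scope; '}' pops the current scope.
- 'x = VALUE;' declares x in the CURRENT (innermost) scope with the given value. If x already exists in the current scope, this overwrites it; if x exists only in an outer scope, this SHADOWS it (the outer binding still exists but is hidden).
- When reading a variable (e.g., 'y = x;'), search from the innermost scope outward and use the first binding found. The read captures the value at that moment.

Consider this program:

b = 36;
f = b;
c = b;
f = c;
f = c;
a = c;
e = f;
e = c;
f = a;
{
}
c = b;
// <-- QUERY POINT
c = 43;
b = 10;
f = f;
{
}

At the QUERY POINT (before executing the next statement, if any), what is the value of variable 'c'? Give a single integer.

Step 1: declare b=36 at depth 0
Step 2: declare f=(read b)=36 at depth 0
Step 3: declare c=(read b)=36 at depth 0
Step 4: declare f=(read c)=36 at depth 0
Step 5: declare f=(read c)=36 at depth 0
Step 6: declare a=(read c)=36 at depth 0
Step 7: declare e=(read f)=36 at depth 0
Step 8: declare e=(read c)=36 at depth 0
Step 9: declare f=(read a)=36 at depth 0
Step 10: enter scope (depth=1)
Step 11: exit scope (depth=0)
Step 12: declare c=(read b)=36 at depth 0
Visible at query point: a=36 b=36 c=36 e=36 f=36

Answer: 36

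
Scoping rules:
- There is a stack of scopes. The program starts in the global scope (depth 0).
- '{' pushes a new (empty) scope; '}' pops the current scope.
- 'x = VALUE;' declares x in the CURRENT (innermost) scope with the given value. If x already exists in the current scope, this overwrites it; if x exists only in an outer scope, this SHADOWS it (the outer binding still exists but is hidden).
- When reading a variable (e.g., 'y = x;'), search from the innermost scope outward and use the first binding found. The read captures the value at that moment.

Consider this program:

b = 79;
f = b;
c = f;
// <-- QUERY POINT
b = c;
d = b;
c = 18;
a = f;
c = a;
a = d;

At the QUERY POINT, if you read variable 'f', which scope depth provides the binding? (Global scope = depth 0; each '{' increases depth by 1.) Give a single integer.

Step 1: declare b=79 at depth 0
Step 2: declare f=(read b)=79 at depth 0
Step 3: declare c=(read f)=79 at depth 0
Visible at query point: b=79 c=79 f=79

Answer: 0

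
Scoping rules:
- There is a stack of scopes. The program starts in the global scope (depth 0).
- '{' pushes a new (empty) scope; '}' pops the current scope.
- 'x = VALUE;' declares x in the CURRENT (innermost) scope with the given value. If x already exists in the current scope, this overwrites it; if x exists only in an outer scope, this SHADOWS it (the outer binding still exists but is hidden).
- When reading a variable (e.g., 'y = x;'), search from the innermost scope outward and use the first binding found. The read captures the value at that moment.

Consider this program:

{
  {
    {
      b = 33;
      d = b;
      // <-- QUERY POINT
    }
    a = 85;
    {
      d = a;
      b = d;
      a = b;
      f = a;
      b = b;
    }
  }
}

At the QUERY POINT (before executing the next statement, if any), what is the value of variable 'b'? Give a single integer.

Step 1: enter scope (depth=1)
Step 2: enter scope (depth=2)
Step 3: enter scope (depth=3)
Step 4: declare b=33 at depth 3
Step 5: declare d=(read b)=33 at depth 3
Visible at query point: b=33 d=33

Answer: 33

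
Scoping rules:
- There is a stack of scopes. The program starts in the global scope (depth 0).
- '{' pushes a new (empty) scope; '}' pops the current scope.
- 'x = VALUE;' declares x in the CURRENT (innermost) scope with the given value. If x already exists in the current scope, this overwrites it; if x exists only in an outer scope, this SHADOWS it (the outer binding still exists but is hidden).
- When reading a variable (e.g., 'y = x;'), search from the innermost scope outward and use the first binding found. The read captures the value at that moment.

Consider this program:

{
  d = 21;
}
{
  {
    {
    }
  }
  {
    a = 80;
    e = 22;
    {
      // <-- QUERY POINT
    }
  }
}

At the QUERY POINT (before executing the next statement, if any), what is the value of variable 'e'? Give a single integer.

Answer: 22

Derivation:
Step 1: enter scope (depth=1)
Step 2: declare d=21 at depth 1
Step 3: exit scope (depth=0)
Step 4: enter scope (depth=1)
Step 5: enter scope (depth=2)
Step 6: enter scope (depth=3)
Step 7: exit scope (depth=2)
Step 8: exit scope (depth=1)
Step 9: enter scope (depth=2)
Step 10: declare a=80 at depth 2
Step 11: declare e=22 at depth 2
Step 12: enter scope (depth=3)
Visible at query point: a=80 e=22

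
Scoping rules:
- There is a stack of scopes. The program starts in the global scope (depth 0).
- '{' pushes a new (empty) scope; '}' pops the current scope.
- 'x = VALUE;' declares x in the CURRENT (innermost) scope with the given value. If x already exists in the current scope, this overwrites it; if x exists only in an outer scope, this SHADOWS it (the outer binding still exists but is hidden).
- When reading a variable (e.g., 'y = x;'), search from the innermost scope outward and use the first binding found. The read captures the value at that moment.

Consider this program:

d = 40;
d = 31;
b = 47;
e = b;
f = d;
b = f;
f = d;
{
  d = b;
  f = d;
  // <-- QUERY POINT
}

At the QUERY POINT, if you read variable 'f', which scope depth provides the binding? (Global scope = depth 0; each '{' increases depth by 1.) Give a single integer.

Step 1: declare d=40 at depth 0
Step 2: declare d=31 at depth 0
Step 3: declare b=47 at depth 0
Step 4: declare e=(read b)=47 at depth 0
Step 5: declare f=(read d)=31 at depth 0
Step 6: declare b=(read f)=31 at depth 0
Step 7: declare f=(read d)=31 at depth 0
Step 8: enter scope (depth=1)
Step 9: declare d=(read b)=31 at depth 1
Step 10: declare f=(read d)=31 at depth 1
Visible at query point: b=31 d=31 e=47 f=31

Answer: 1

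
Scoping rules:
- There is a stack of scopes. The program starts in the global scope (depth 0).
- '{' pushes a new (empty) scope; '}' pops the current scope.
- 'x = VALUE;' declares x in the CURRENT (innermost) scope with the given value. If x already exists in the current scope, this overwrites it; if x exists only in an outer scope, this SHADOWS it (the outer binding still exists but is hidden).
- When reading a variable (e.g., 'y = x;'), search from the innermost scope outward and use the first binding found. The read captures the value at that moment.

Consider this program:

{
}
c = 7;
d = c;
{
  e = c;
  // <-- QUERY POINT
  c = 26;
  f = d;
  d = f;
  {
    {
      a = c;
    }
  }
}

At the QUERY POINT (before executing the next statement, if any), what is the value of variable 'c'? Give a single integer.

Answer: 7

Derivation:
Step 1: enter scope (depth=1)
Step 2: exit scope (depth=0)
Step 3: declare c=7 at depth 0
Step 4: declare d=(read c)=7 at depth 0
Step 5: enter scope (depth=1)
Step 6: declare e=(read c)=7 at depth 1
Visible at query point: c=7 d=7 e=7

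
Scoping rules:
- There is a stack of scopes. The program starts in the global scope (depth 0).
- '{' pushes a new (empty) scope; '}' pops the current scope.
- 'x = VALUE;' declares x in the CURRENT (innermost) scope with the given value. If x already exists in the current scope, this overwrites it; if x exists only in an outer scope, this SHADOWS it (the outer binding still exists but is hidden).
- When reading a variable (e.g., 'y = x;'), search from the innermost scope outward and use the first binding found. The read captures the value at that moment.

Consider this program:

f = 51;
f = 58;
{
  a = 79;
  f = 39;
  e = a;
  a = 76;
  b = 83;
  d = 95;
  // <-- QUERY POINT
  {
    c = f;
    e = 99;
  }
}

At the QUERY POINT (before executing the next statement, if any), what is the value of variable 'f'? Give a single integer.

Answer: 39

Derivation:
Step 1: declare f=51 at depth 0
Step 2: declare f=58 at depth 0
Step 3: enter scope (depth=1)
Step 4: declare a=79 at depth 1
Step 5: declare f=39 at depth 1
Step 6: declare e=(read a)=79 at depth 1
Step 7: declare a=76 at depth 1
Step 8: declare b=83 at depth 1
Step 9: declare d=95 at depth 1
Visible at query point: a=76 b=83 d=95 e=79 f=39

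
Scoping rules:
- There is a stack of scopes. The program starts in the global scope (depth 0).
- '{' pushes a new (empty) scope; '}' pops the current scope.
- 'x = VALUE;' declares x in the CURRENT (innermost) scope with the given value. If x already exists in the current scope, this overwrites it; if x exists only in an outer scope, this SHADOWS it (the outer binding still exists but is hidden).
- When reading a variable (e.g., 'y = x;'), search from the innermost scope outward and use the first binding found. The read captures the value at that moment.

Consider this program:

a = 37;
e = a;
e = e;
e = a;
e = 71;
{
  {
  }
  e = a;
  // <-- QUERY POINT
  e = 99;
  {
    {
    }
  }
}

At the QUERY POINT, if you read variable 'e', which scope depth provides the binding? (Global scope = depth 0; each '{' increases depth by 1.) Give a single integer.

Answer: 1

Derivation:
Step 1: declare a=37 at depth 0
Step 2: declare e=(read a)=37 at depth 0
Step 3: declare e=(read e)=37 at depth 0
Step 4: declare e=(read a)=37 at depth 0
Step 5: declare e=71 at depth 0
Step 6: enter scope (depth=1)
Step 7: enter scope (depth=2)
Step 8: exit scope (depth=1)
Step 9: declare e=(read a)=37 at depth 1
Visible at query point: a=37 e=37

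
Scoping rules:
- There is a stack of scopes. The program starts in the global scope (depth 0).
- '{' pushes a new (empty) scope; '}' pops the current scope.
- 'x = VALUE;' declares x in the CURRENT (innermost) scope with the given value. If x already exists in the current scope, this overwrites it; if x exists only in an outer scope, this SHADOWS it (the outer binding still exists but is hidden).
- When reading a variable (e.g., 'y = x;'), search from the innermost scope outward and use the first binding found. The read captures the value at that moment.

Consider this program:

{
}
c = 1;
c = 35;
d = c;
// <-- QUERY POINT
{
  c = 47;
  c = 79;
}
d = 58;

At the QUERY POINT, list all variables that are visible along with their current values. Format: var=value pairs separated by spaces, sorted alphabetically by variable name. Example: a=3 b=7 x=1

Answer: c=35 d=35

Derivation:
Step 1: enter scope (depth=1)
Step 2: exit scope (depth=0)
Step 3: declare c=1 at depth 0
Step 4: declare c=35 at depth 0
Step 5: declare d=(read c)=35 at depth 0
Visible at query point: c=35 d=35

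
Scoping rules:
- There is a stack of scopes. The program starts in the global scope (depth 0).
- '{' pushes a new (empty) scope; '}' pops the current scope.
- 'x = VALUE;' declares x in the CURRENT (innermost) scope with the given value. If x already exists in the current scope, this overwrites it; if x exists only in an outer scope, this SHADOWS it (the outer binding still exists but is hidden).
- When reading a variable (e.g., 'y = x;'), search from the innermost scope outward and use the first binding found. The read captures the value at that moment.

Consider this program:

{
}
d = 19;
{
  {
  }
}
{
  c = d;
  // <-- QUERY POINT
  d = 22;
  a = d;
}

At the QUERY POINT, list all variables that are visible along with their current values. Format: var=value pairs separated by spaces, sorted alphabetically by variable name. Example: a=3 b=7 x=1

Answer: c=19 d=19

Derivation:
Step 1: enter scope (depth=1)
Step 2: exit scope (depth=0)
Step 3: declare d=19 at depth 0
Step 4: enter scope (depth=1)
Step 5: enter scope (depth=2)
Step 6: exit scope (depth=1)
Step 7: exit scope (depth=0)
Step 8: enter scope (depth=1)
Step 9: declare c=(read d)=19 at depth 1
Visible at query point: c=19 d=19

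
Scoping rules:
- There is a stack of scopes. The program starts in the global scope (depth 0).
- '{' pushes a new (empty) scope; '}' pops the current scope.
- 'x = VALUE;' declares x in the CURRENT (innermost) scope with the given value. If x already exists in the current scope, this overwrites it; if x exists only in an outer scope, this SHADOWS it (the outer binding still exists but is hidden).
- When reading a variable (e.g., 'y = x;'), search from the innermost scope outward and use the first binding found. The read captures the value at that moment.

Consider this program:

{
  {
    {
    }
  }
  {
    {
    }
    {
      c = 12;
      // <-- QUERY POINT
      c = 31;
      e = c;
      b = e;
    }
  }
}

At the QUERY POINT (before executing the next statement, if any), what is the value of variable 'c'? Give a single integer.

Answer: 12

Derivation:
Step 1: enter scope (depth=1)
Step 2: enter scope (depth=2)
Step 3: enter scope (depth=3)
Step 4: exit scope (depth=2)
Step 5: exit scope (depth=1)
Step 6: enter scope (depth=2)
Step 7: enter scope (depth=3)
Step 8: exit scope (depth=2)
Step 9: enter scope (depth=3)
Step 10: declare c=12 at depth 3
Visible at query point: c=12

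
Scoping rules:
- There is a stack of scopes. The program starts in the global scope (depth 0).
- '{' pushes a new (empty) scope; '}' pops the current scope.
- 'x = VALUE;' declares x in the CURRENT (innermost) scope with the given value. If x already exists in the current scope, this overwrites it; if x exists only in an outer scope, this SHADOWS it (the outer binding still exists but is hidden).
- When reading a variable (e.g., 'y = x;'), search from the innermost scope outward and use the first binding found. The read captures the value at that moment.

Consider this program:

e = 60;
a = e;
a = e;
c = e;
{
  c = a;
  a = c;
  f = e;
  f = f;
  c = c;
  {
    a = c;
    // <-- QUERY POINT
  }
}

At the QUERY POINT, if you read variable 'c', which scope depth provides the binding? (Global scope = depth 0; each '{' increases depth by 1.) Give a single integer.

Step 1: declare e=60 at depth 0
Step 2: declare a=(read e)=60 at depth 0
Step 3: declare a=(read e)=60 at depth 0
Step 4: declare c=(read e)=60 at depth 0
Step 5: enter scope (depth=1)
Step 6: declare c=(read a)=60 at depth 1
Step 7: declare a=(read c)=60 at depth 1
Step 8: declare f=(read e)=60 at depth 1
Step 9: declare f=(read f)=60 at depth 1
Step 10: declare c=(read c)=60 at depth 1
Step 11: enter scope (depth=2)
Step 12: declare a=(read c)=60 at depth 2
Visible at query point: a=60 c=60 e=60 f=60

Answer: 1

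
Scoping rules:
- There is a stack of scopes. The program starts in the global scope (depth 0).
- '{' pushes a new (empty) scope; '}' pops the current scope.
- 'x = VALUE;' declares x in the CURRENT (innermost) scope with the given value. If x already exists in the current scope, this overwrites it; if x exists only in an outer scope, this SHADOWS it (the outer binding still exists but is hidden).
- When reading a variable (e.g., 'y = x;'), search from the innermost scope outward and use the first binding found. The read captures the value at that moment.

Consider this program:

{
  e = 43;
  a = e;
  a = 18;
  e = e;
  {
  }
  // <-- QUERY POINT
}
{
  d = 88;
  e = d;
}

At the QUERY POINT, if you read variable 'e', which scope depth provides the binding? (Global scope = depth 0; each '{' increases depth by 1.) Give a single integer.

Answer: 1

Derivation:
Step 1: enter scope (depth=1)
Step 2: declare e=43 at depth 1
Step 3: declare a=(read e)=43 at depth 1
Step 4: declare a=18 at depth 1
Step 5: declare e=(read e)=43 at depth 1
Step 6: enter scope (depth=2)
Step 7: exit scope (depth=1)
Visible at query point: a=18 e=43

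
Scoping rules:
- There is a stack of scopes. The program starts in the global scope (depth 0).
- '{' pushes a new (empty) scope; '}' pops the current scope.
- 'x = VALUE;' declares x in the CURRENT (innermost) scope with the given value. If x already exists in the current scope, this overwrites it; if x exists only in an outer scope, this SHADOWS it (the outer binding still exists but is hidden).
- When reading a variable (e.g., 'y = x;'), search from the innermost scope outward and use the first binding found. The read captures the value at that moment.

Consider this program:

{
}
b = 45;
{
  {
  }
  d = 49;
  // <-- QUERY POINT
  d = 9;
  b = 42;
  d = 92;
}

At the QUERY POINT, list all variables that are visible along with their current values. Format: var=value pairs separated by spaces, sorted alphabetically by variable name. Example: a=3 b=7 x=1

Answer: b=45 d=49

Derivation:
Step 1: enter scope (depth=1)
Step 2: exit scope (depth=0)
Step 3: declare b=45 at depth 0
Step 4: enter scope (depth=1)
Step 5: enter scope (depth=2)
Step 6: exit scope (depth=1)
Step 7: declare d=49 at depth 1
Visible at query point: b=45 d=49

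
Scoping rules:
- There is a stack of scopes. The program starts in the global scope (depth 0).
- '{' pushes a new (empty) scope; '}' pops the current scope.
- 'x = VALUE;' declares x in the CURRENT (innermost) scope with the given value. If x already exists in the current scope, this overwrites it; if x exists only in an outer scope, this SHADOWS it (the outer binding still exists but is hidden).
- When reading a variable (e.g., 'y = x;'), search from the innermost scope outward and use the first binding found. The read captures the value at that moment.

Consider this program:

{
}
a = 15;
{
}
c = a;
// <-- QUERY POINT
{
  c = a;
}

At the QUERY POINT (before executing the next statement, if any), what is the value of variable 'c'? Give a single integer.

Step 1: enter scope (depth=1)
Step 2: exit scope (depth=0)
Step 3: declare a=15 at depth 0
Step 4: enter scope (depth=1)
Step 5: exit scope (depth=0)
Step 6: declare c=(read a)=15 at depth 0
Visible at query point: a=15 c=15

Answer: 15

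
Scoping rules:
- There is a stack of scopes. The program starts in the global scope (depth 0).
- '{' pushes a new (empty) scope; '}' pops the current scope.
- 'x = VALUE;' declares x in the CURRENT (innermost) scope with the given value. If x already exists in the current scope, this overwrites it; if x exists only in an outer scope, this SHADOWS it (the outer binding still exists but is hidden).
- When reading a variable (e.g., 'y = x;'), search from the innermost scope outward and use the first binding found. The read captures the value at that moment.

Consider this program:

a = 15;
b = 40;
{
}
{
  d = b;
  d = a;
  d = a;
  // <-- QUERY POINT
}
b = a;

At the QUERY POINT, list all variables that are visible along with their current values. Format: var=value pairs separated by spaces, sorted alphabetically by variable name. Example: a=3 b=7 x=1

Step 1: declare a=15 at depth 0
Step 2: declare b=40 at depth 0
Step 3: enter scope (depth=1)
Step 4: exit scope (depth=0)
Step 5: enter scope (depth=1)
Step 6: declare d=(read b)=40 at depth 1
Step 7: declare d=(read a)=15 at depth 1
Step 8: declare d=(read a)=15 at depth 1
Visible at query point: a=15 b=40 d=15

Answer: a=15 b=40 d=15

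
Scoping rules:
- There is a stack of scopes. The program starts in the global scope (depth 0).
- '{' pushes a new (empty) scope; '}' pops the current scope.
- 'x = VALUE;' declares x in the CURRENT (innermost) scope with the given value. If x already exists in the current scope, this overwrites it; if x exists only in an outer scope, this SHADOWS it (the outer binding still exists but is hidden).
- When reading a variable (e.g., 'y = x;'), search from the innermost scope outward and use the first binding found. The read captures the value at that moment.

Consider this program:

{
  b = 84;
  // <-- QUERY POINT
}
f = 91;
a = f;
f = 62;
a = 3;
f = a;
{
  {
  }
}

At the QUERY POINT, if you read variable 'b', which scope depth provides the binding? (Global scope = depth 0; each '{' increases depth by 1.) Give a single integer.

Step 1: enter scope (depth=1)
Step 2: declare b=84 at depth 1
Visible at query point: b=84

Answer: 1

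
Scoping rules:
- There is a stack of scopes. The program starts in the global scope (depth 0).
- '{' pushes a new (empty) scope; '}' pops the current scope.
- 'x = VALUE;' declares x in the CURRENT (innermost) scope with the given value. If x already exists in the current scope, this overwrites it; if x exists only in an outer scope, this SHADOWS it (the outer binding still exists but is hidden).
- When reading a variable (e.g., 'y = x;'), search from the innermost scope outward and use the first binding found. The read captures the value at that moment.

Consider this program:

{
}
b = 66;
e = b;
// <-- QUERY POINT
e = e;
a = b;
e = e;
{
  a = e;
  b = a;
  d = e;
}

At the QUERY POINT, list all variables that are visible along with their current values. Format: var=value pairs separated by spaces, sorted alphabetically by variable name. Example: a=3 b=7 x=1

Answer: b=66 e=66

Derivation:
Step 1: enter scope (depth=1)
Step 2: exit scope (depth=0)
Step 3: declare b=66 at depth 0
Step 4: declare e=(read b)=66 at depth 0
Visible at query point: b=66 e=66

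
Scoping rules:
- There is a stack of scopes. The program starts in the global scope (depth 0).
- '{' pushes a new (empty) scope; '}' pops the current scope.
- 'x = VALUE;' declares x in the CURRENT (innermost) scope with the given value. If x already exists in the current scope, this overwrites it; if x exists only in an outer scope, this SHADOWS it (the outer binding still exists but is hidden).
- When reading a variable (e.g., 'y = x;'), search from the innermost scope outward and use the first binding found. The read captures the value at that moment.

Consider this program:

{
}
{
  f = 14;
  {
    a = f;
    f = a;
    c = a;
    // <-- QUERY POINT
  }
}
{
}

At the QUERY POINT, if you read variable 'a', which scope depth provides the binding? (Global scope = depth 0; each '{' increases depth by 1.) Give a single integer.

Answer: 2

Derivation:
Step 1: enter scope (depth=1)
Step 2: exit scope (depth=0)
Step 3: enter scope (depth=1)
Step 4: declare f=14 at depth 1
Step 5: enter scope (depth=2)
Step 6: declare a=(read f)=14 at depth 2
Step 7: declare f=(read a)=14 at depth 2
Step 8: declare c=(read a)=14 at depth 2
Visible at query point: a=14 c=14 f=14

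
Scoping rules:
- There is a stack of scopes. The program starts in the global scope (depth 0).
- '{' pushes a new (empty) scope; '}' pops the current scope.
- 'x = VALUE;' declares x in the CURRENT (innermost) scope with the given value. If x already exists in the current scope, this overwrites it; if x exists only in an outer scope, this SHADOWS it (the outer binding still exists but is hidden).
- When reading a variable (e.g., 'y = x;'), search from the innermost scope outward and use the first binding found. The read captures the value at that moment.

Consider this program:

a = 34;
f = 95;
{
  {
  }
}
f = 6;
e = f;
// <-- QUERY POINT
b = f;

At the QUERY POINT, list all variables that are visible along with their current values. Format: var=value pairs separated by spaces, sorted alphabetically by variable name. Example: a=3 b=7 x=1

Step 1: declare a=34 at depth 0
Step 2: declare f=95 at depth 0
Step 3: enter scope (depth=1)
Step 4: enter scope (depth=2)
Step 5: exit scope (depth=1)
Step 6: exit scope (depth=0)
Step 7: declare f=6 at depth 0
Step 8: declare e=(read f)=6 at depth 0
Visible at query point: a=34 e=6 f=6

Answer: a=34 e=6 f=6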